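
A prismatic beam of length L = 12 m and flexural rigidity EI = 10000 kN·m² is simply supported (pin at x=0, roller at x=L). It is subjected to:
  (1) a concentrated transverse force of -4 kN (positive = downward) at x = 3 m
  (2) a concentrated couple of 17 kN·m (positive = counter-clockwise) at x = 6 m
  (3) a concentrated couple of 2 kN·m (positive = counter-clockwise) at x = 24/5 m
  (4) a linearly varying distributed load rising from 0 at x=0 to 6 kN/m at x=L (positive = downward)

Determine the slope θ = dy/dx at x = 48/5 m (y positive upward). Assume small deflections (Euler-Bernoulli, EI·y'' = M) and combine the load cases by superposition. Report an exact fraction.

θ(48/5) = 92983/6250000 rad

Load 1 — point force P=-4 kN at a=3 m (b=L-a=9):
  θ_1 = -Pa(2L²-6Lx+3x²+a²)/(6LEI)  [x>a] = -(-4)·3·(2·12²-6·12·(48/5)+3·(48/5)²+3²)/(6·12·10000) = -981/500000 rad
Load 2 — applied couple M₀=17 kN·m at a=6 m (b=L-a=6):
  θ_2 = (M₀x²/(2L)-M₀(x-a)+C₁)/EI  [x>a] with C₁=M₀(3b²-L²)/(6L)=-17/2 = (17·(48/5)²/(2·12)-17·((48/5)-6)+(-17/2))/10000 = -221/500000 rad
Load 3 — applied couple M₀=2 kN·m at a=24/5 m (b=L-a=36/5):
  θ_3 = (M₀x²/(2L)-M₀(x-a)+C₁)/EI  [x>a] with C₁=M₀(3b²-L²)/(6L)=8/25 = (2·(48/5)²/(2·12)-2·((48/5)-(24/5))+(8/25))/10000 = -1/6250 rad
Load 4 — triangular load w₀=6 kN/m (0→w₀ over full span):
  θ_4 = -w₀(7L⁴-30L²x²+15x⁴)/(360LEI) = -6·(7·12⁴-30·12²·(48/5)²+15·(48/5)⁴)/(360·12·10000) = 6813/390625 rad
Superposition: θ = Σ θ_i = 92983/6250000 rad ≈ 0.014877 rad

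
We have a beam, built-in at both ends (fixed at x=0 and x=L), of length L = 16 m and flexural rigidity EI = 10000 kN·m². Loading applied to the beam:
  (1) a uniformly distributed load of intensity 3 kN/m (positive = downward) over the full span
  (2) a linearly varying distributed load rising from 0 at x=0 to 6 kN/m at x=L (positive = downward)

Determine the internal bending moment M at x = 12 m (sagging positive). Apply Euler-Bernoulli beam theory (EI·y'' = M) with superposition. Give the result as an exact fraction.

M(12) = 108/5 kN·m

Load 1 — uniform load w=3 kN/m over full span:
  M_1 = wLx/2 - wL²/12 - wx²/2 = 3·16·12/2 - 3·16²/12 - 3·12²/2 = 8 kN·m
Load 2 — triangular load w₀=6 kN/m (0→w₀ over full span):
  M_2 = 3w₀Lx/20 - w₀L²/30 - w₀x³/(6L) = 3·6·16·12/20 - 6·16²/30 - 6·12³/(6·16) = 68/5 kN·m
Superposition: M = Σ M_i = 108/5 kN·m ≈ 21.600000 kN·m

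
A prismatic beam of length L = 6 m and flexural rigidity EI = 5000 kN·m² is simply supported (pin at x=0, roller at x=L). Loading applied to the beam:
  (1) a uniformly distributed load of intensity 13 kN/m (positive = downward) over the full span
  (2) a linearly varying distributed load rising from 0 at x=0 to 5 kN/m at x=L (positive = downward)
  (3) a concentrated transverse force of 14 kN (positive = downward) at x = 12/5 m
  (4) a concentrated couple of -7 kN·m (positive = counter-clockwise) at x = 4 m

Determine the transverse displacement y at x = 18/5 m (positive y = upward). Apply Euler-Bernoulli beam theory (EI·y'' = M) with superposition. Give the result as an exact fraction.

Load 1 — uniform load w=13 kN/m over full span:
  y_1 = -wx(L³-2Lx²+x³)/(24EI) = -13·(18/5)·(6³-2·6·(18/5)²+(18/5)³)/(24·5000) = -32643/781250 m
Load 2 — triangular load w₀=5 kN/m (0→w₀ over full span):
  y_2 = -w₀x(7L⁴-10L²x²+3x⁴)/(360LEI) = -5·(18/5)·(7·6⁴-10·6²·(18/5)²+3·(18/5)⁴)/(360·6·5000) = -15984/1953125 m
Load 3 — point force P=14 kN at a=12/5 m (b=L-a=18/5):
  y_3 = -Pa(L-x)(2Lx-a²-x²)/(6LEI)  [x>a] = -14·(12/5)·(6-(18/5))·(2·6·(18/5)-(12/5)²-(18/5)²)/(6·6·5000) = -4284/390625 m
Load 4 — applied couple M₀=-7 kN·m at a=4 m (b=L-a=2):
  y_4 = (M₀x³/(6L)+C₁x)/EI  [x≤a] with C₁=M₀(3b²-L²)/(6L)=14/3 = ((-7)·(18/5)³/(6·6)+(14/3)·(18/5))/5000 = 483/312500 m
Superposition: y = Σ y_i = -463971/7812500 m ≈ -0.059388 m

y(18/5) = -463971/7812500 m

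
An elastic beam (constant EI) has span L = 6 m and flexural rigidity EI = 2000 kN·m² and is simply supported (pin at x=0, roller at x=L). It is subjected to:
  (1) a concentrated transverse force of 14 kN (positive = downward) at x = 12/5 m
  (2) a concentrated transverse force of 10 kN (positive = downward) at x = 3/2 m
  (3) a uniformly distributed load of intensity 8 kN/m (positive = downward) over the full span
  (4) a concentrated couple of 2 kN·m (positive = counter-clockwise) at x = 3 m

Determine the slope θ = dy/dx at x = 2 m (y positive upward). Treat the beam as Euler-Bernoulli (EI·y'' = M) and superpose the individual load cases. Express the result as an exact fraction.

Load 1 — point force P=14 kN at a=12/5 m (b=L-a=18/5):
  θ_1 = -Pb(L²-b²-3x²)/(6LEI)  [x≤a] = -14·(18/5)·(6²-(18/5)²-3·2²)/(6·6·2000) = -483/62500 rad
Load 2 — point force P=10 kN at a=3/2 m (b=L-a=9/2):
  θ_2 = -Pa(2L²-6Lx+3x²+a²)/(6LEI)  [x>a] = -10·(3/2)·(2·6²-6·6·2+3·2²+(3/2)²)/(6·6·2000) = -19/6400 rad
Load 3 — uniform load w=8 kN/m over full span:
  θ_3 = -w(L³-6Lx²+4x³)/(24EI) = -8·(6³-6·6·2²+4·2³)/(24·2000) = -13/750 rad
Load 4 — applied couple M₀=2 kN·m at a=3 m (b=L-a=3):
  θ_4 = (M₀x²/(2L)+C₁)/EI  [x≤a] with C₁=M₀(3b²-L²)/(6L)=-1/2 = (2·2²/(2·6)+(-1/2))/2000 = 1/12000 rad
Superposition: θ = Σ θ_i = -111787/4000000 rad ≈ -0.027947 rad

θ(2) = -111787/4000000 rad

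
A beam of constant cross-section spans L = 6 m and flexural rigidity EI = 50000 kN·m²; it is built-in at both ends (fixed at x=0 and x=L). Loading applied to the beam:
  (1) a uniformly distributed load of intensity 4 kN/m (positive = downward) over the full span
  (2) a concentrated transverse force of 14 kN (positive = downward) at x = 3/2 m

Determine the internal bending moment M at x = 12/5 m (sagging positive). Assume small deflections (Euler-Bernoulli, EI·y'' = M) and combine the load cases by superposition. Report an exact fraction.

Load 1 — uniform load w=4 kN/m over full span:
  M_1 = wLx/2 - wL²/12 - wx²/2 = 4·6·(12/5)/2 - 4·6²/12 - 4·(12/5)²/2 = 132/25 kN·m
Load 2 — point force P=14 kN at a=3/2 m (b=L-a=9/2):
  M_2 = Pa²(a+3b)(L-x)/L³ - Pa²b/L²  [x>a] = 14·(3/2)²·((3/2)+3·(9/2))·(6-(12/5))/6³ - 14·(3/2)²·(9/2)/6² = 63/16 kN·m
Superposition: M = Σ M_i = 3687/400 kN·m ≈ 9.217500 kN·m

M(12/5) = 3687/400 kN·m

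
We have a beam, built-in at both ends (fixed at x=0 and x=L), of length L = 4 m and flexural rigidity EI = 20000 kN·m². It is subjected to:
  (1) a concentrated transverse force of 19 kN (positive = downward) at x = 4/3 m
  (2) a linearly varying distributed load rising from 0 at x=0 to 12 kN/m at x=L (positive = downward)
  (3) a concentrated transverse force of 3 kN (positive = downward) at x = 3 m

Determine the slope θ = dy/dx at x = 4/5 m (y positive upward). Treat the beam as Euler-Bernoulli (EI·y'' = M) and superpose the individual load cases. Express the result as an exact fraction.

Load 1 — point force P=19 kN at a=4/3 m (b=L-a=8/3):
  θ_1 = -Pb²x(2aL-(3a+b)x)/(2L³EI)  [x≤a] = -19·(8/3)²·(4/5)·(2·(4/3)·4-(3·(4/3)+(8/3))·(4/5))/(2·4³·20000) = -19/84375 rad
Load 2 — triangular load w₀=12 kN/m (0→w₀ over full span):
  θ_2 = -w₀(2x(L-x)(L-2x)(x+2L)+x²(L-x)²)/(120LEI) = -12·(2·(4/5)·(4-(4/5))·(4-2·(4/5))·((4/5)+2·4)+(4/5)²·(4-(4/5))²)/(120·4·20000) = -56/390625 rad
Load 3 — point force P=3 kN at a=3 m (b=L-a=1):
  θ_3 = -Pb²x(2aL-(3a+b)x)/(2L³EI)  [x≤a] = -3·1²·(4/5)·(2·3·4-(3·3+1)·(4/5))/(2·4³·20000) = -3/200000 rad
Superposition: θ = Σ θ_i = -258893/675000000 rad ≈ -0.000384 rad

θ(4/5) = -258893/675000000 rad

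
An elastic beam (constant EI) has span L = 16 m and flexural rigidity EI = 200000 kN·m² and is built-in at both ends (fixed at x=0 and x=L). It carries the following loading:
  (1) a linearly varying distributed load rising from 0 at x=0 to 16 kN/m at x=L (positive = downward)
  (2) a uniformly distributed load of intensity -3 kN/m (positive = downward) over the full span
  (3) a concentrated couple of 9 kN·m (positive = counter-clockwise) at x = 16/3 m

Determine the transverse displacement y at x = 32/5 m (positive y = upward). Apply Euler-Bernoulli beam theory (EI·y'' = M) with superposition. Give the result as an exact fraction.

Load 1 — triangular load w₀=16 kN/m (0→w₀ over full span):
  y_1 = -w₀x²(L-x)²(x+2L)/(120LEI) = -16·(32/5)²·(16-(32/5))²·((32/5)+2·16)/(120·16·200000) = -294912/48828125 m
Load 2 — uniform load w=-3 kN/m over full span:
  y_2 = -wx²(L-x)²/(24EI) = -(-3)·(32/5)²·(16-(32/5))²/(24·200000) = 4608/1953125 m
Load 3 — applied couple M₀=9 kN·m at a=16/3 m (b=L-a=32/3):
  y_3 = (R_Ax³/6 - M_Ax²/2 - M₀(x-a)²/2)/EI  [x>a] with R_A=3/4, M_A=0 = ((3/4)·(32/5)³/6 - 0·(32/5)²/2 - 9·((32/5)-(16/3))²/2)/200000 = 54/390625 m
Superposition: y = Σ y_i = -172962/48828125 m ≈ -0.003542 m

y(32/5) = -172962/48828125 m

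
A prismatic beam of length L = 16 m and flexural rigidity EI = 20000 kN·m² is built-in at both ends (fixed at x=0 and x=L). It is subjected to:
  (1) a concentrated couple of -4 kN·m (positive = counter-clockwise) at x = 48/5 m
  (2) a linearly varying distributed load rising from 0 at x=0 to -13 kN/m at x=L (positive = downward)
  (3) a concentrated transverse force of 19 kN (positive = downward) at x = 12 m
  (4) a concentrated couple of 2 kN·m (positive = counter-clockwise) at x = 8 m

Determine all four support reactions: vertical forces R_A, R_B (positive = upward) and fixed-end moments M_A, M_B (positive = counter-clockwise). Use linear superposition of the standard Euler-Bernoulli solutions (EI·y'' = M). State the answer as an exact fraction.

R_A = -22723/800 kN, M_A = -29239/300 kN·m, R_B = -45277/800 kN, M_B = 12367/100 kN·m

Load 1 — applied couple M₀=-4 kN·m at a=48/5 m (b=L-a=32/5):
  R_A = 6M₀ab/L³ = 6·(-4)·(48/5)·(32/5)/16³ = -9/25 kN
  M_A = M₀b(2a-b)/L² = (-4)·(32/5)·(2·(48/5)-(32/5))/16² = -32/25 kN·m
  R_B = -6M₀ab/L³ = -6·(-4)·(48/5)·(32/5)/16³ = 9/25 kN
  M_B = M₀a(2b-a)/L² = (-4)·(48/5)·(2·(32/5)-(48/5))/16² = -12/25 kN·m
Load 2 — triangular load w₀=-13 kN/m (0→w₀ over full span):
  R_A = 3w₀L/20 = 3·(-13)·16/20 = -156/5 kN
  M_A = w₀L²/30 = (-13)·16²/30 = -1664/15 kN·m
  R_B = 7w₀L/20 = 7·(-13)·16/20 = -364/5 kN
  M_B = -w₀L²/20 = -(-13)·16²/20 = 832/5 kN·m
Load 3 — point force P=19 kN at a=12 m (b=L-a=4):
  R_A = Pb²(3a+b)/L³ = 19·4²·(3·12+4)/16³ = 95/32 kN
  M_A = Pab²/L² = 19·12·4²/16² = 57/4 kN·m
  R_B = Pa²(a+3b)/L³ = 19·12²·(12+3·4)/16³ = 513/32 kN
  M_B = -Pa²b/L² = -19·12²·4/16² = -171/4 kN·m
Load 4 — applied couple M₀=2 kN·m at a=8 m (b=L-a=8):
  R_A = 6M₀ab/L³ = 6·2·8·8/16³ = 3/16 kN
  M_A = M₀b(2a-b)/L² = 2·8·(2·8-8)/16² = 1/2 kN·m
  R_B = -6M₀ab/L³ = -6·2·8·8/16³ = -3/16 kN
  M_B = M₀a(2b-a)/L² = 2·8·(2·8-8)/16² = 1/2 kN·m
Superposition: R_A = -22723/800 kN, M_A = -29239/300 kN·m, R_B = -45277/800 kN, M_B = 12367/100 kN·m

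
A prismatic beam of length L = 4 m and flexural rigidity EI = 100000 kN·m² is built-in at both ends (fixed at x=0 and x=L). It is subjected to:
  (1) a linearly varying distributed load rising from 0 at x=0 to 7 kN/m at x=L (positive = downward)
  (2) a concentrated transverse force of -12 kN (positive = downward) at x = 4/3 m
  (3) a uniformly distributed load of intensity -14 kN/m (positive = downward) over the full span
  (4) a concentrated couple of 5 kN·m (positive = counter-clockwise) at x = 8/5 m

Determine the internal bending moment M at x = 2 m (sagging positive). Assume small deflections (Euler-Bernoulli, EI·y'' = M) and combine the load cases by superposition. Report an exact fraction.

M(2) = -35/3 kN·m

Load 1 — triangular load w₀=7 kN/m (0→w₀ over full span):
  M_1 = 3w₀Lx/20 - w₀L²/30 - w₀x³/(6L) = 3·7·4·2/20 - 7·4²/30 - 7·2³/(6·4) = 7/3 kN·m
Load 2 — point force P=-12 kN at a=4/3 m (b=L-a=8/3):
  M_2 = Pa²(a+3b)(L-x)/L³ - Pa²b/L²  [x>a] = (-12)·(4/3)²·((4/3)+3·(8/3))·(4-2)/4³ - (-12)·(4/3)²·(8/3)/4² = -8/3 kN·m
Load 3 — uniform load w=-14 kN/m over full span:
  M_3 = wLx/2 - wL²/12 - wx²/2 = (-14)·4·2/2 - (-14)·4²/12 - (-14)·2²/2 = -28/3 kN·m
Load 4 — applied couple M₀=5 kN·m at a=8/5 m (b=L-a=12/5):
  M_4 = R_Ax - M_A - M₀  [x>a] with R_A=9/5, M_A=3/5 = (9/5)·2 - (3/5) - 5 = -2 kN·m
Superposition: M = Σ M_i = -35/3 kN·m ≈ -11.666667 kN·m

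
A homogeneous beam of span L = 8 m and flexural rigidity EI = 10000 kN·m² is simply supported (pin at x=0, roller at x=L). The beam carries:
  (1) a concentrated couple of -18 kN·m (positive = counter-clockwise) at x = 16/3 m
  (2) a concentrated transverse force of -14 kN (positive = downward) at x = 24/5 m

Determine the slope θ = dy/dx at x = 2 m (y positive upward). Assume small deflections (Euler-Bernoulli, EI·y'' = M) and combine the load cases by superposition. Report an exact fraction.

Load 1 — applied couple M₀=-18 kN·m at a=16/3 m (b=L-a=8/3):
  θ_1 = (M₀x²/(2L)+C₁)/EI  [x≤a] with C₁=M₀(3b²-L²)/(6L)=16 = ((-18)·2²/(2·8)+16)/10000 = 23/20000 rad
Load 2 — point force P=-14 kN at a=24/5 m (b=L-a=16/5):
  θ_2 = -Pb(L²-b²-3x²)/(6LEI)  [x≤a] = -(-14)·(16/5)·(8²-(16/5)²-3·2²)/(6·8·10000) = 609/156250 rad
Superposition: θ = Σ θ_i = 12619/2500000 rad ≈ 0.005048 rad

θ(2) = 12619/2500000 rad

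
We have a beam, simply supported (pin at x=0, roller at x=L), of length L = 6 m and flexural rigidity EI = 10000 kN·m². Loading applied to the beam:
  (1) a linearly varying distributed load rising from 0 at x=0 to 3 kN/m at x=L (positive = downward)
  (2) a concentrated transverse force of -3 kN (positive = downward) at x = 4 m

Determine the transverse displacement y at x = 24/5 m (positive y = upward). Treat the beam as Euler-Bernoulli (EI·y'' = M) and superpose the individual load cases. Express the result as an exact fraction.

Load 1 — triangular load w₀=3 kN/m (0→w₀ over full span):
  y_1 = -w₀x(7L⁴-10L²x²+3x⁴)/(360LEI) = -3·(24/5)·(7·6⁴-10·6²·(24/5)²+3·(24/5)⁴)/(360·6·10000) = -30861/19531250 m
Load 2 — point force P=-3 kN at a=4 m (b=L-a=2):
  y_2 = -Pa(L-x)(2Lx-a²-x²)/(6LEI)  [x>a] = -(-3)·4·(6-(24/5))·(2·6·(24/5)-4²-(24/5)²)/(6·6·10000) = 58/78125 m
Superposition: y = Σ y_i = -16361/19531250 m ≈ -0.000838 m

y(24/5) = -16361/19531250 m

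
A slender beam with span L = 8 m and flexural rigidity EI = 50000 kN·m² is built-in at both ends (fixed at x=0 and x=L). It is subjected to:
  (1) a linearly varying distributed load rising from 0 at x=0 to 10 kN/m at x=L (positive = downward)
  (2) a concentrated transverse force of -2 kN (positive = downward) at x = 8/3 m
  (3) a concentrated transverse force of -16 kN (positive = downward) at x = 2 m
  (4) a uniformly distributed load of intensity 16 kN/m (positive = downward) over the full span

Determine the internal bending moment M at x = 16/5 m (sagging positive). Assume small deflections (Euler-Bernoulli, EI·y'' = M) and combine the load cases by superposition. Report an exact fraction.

M(16/5) = 27326/675 kN·m

Load 1 — triangular load w₀=10 kN/m (0→w₀ over full span):
  M_1 = 3w₀Lx/20 - w₀L²/30 - w₀x³/(6L) = 3·10·8·(16/5)/20 - 10·8²/30 - 10·(16/5)³/(6·8) = 256/25 kN·m
Load 2 — point force P=-2 kN at a=8/3 m (b=L-a=16/3):
  M_2 = Pa²(a+3b)(L-x)/L³ - Pa²b/L²  [x>a] = (-2)·(8/3)²·((8/3)+3·(16/3))·(8-(16/5))/8³ - (-2)·(8/3)²·(16/3)/8² = -176/135 kN·m
Load 3 — point force P=-16 kN at a=2 m (b=L-a=6):
  M_3 = Pa²(a+3b)(L-x)/L³ - Pa²b/L²  [x>a] = (-16)·2²·(2+3·6)·(8-(16/5))/8³ - (-16)·2²·6/8² = -6 kN·m
Load 4 — uniform load w=16 kN/m over full span:
  M_4 = wLx/2 - wL²/12 - wx²/2 = 16·8·(16/5)/2 - 16·8²/12 - 16·(16/5)²/2 = 2816/75 kN·m
Superposition: M = Σ M_i = 27326/675 kN·m ≈ 40.482963 kN·m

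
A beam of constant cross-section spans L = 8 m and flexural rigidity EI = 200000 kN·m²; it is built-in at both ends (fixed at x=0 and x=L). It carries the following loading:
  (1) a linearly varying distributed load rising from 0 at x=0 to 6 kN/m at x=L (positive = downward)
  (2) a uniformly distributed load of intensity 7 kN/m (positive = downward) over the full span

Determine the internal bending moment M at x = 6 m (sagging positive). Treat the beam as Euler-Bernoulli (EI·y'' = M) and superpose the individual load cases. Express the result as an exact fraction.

Load 1 — triangular load w₀=6 kN/m (0→w₀ over full span):
  M_1 = 3w₀Lx/20 - w₀L²/30 - w₀x³/(6L) = 3·6·8·6/20 - 6·8²/30 - 6·6³/(6·8) = 17/5 kN·m
Load 2 — uniform load w=7 kN/m over full span:
  M_2 = wLx/2 - wL²/12 - wx²/2 = 7·8·6/2 - 7·8²/12 - 7·6²/2 = 14/3 kN·m
Superposition: M = Σ M_i = 121/15 kN·m ≈ 8.066667 kN·m

M(6) = 121/15 kN·m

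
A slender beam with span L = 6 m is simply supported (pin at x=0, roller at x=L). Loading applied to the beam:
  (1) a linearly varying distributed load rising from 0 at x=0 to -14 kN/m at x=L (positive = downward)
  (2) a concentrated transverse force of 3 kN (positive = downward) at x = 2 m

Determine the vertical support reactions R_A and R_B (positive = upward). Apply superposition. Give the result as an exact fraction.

R_A = -12 kN, R_B = -27 kN

Load 1 — triangular load w₀=-14 kN/m (0→w₀ over full span):
  R_A = w₀L/6 = (-14)·6/6 = -14 kN
  R_B = w₀L/3 = (-14)·6/3 = -28 kN
Load 2 — point force P=3 kN at a=2 m (b=L-a=4):
  R_A = Pb/L = 3·4/6 = 2 kN
  R_B = Pa/L = 3·2/6 = 1 kN
Superposition: R_A = -12 kN, R_B = -27 kN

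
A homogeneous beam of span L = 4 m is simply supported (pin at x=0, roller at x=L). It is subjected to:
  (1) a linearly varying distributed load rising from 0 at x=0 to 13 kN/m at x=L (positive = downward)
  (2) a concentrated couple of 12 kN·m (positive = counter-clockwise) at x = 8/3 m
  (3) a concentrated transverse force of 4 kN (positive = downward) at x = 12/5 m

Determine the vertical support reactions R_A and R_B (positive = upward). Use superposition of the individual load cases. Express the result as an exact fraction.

Load 1 — triangular load w₀=13 kN/m (0→w₀ over full span):
  R_A = w₀L/6 = 13·4/6 = 26/3 kN
  R_B = w₀L/3 = 13·4/3 = 52/3 kN
Load 2 — applied couple M₀=12 kN·m at a=8/3 m (b=L-a=4/3):
  R_A = M₀/L = 12/4 = 3 kN
  R_B = -M₀/L = -12/4 = -3 kN
Load 3 — point force P=4 kN at a=12/5 m (b=L-a=8/5):
  R_A = Pb/L = 4·(8/5)/4 = 8/5 kN
  R_B = Pa/L = 4·(12/5)/4 = 12/5 kN
Superposition: R_A = 199/15 kN, R_B = 251/15 kN

R_A = 199/15 kN, R_B = 251/15 kN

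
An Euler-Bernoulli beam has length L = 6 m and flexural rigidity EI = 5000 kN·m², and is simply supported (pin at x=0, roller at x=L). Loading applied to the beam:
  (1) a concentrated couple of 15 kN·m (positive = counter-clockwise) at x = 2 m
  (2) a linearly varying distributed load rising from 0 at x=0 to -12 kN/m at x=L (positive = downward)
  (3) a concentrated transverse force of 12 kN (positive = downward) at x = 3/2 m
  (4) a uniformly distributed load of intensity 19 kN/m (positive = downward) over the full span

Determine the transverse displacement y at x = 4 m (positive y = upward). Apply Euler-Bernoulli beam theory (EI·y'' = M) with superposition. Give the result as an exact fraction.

Load 1 — applied couple M₀=15 kN·m at a=2 m (b=L-a=4):
  y_1 = (M₀x³/(6L)-M₀(x-a)²/2+C₁x)/EI  [x>a] with C₁=M₀(3b²-L²)/(6L)=5 = (15·4³/(6·6)-15·(4-2)²/2+5·4)/5000 = 1/300 m
Load 2 — triangular load w₀=-12 kN/m (0→w₀ over full span):
  y_2 = -w₀x(7L⁴-10L²x²+3x⁴)/(360LEI) = -(-12)·4·(7·6⁴-10·6²·4²+3·4⁴)/(360·6·5000) = 34/1875 m
Load 3 — point force P=12 kN at a=3/2 m (b=L-a=9/2):
  y_3 = -Pa(L-x)(2Lx-a²-x²)/(6LEI)  [x>a] = -12·(3/2)·(6-4)·(2·6·4-(3/2)²-4²)/(6·6·5000) = -119/20000 m
Load 4 — uniform load w=19 kN/m over full span:
  y_4 = -wx(L³-2Lx²+x³)/(24EI) = -19·4·(6³-2·6·4²+4³)/(24·5000) = -209/3750 m
Superposition: y = Σ y_i = -2413/60000 m ≈ -0.040217 m

y(4) = -2413/60000 m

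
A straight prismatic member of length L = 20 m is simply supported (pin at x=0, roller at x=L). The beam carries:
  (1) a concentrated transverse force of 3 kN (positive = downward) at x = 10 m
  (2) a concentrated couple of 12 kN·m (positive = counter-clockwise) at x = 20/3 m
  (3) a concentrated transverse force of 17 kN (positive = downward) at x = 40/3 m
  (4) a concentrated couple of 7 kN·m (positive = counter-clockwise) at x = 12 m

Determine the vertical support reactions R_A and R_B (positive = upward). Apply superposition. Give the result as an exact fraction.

Load 1 — point force P=3 kN at a=10 m (b=L-a=10):
  R_A = Pb/L = 3·10/20 = 3/2 kN
  R_B = Pa/L = 3·10/20 = 3/2 kN
Load 2 — applied couple M₀=12 kN·m at a=20/3 m (b=L-a=40/3):
  R_A = M₀/L = 12/20 = 3/5 kN
  R_B = -M₀/L = -12/20 = -3/5 kN
Load 3 — point force P=17 kN at a=40/3 m (b=L-a=20/3):
  R_A = Pb/L = 17·(20/3)/20 = 17/3 kN
  R_B = Pa/L = 17·(40/3)/20 = 34/3 kN
Load 4 — applied couple M₀=7 kN·m at a=12 m (b=L-a=8):
  R_A = M₀/L = 7/20 kN
  R_B = -M₀/L = -7/20 kN
Superposition: R_A = 487/60 kN, R_B = 713/60 kN

R_A = 487/60 kN, R_B = 713/60 kN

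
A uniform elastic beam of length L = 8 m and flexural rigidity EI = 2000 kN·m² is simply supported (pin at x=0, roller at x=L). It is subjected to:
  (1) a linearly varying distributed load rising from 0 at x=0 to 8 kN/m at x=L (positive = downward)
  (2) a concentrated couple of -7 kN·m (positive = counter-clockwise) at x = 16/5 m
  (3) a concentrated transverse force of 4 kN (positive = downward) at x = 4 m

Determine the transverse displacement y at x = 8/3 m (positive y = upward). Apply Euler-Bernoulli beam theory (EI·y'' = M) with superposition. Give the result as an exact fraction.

Load 1 — triangular load w₀=8 kN/m (0→w₀ over full span):
  y_1 = -w₀x(7L⁴-10L²x²+3x⁴)/(360LEI) = -8·(8/3)·(7·8⁴-10·8²·(8/3)²+3·(8/3)⁴)/(360·8·2000) = -8192/91125 m
Load 2 — applied couple M₀=-7 kN·m at a=16/5 m (b=L-a=24/5):
  y_2 = (M₀x³/(6L)+C₁x)/EI  [x≤a] with C₁=M₀(3b²-L²)/(6L)=-56/75 = ((-7)·(8/3)³/(6·8)+(-56/75)·(8/3))/2000 = -602/253125 m
Load 3 — point force P=4 kN at a=4 m (b=L-a=4):
  y_3 = -Pbx(L²-b²-x²)/(6LEI)  [x≤a] = -4·4·(8/3)·(8²-4²-(8/3)²)/(6·8·2000) = -184/10125 m
Superposition: y = Σ y_i = -251618/2278125 m ≈ -0.110450 m

y(8/3) = -251618/2278125 m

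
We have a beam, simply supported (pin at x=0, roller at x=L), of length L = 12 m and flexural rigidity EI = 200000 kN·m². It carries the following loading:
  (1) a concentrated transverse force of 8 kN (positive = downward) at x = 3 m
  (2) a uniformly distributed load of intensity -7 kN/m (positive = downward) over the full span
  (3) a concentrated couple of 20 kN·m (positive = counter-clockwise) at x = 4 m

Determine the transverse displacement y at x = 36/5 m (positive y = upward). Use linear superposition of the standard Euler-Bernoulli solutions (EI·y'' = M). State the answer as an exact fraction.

Load 1 — point force P=8 kN at a=3 m (b=L-a=9):
  y_1 = -Pa(L-x)(2Lx-a²-x²)/(6LEI)  [x>a] = -8·3·(12-(36/5))·(2·12·(36/5)-3²-(36/5)²)/(6·12·200000) = -2799/3125000 m
Load 2 — uniform load w=-7 kN/m over full span:
  y_2 = -wx(L³-2Lx²+x³)/(24EI) = -(-7)·(36/5)·(12³-2·12·(36/5)²+(36/5)³)/(24·200000) = 17577/1953125 m
Load 3 — applied couple M₀=20 kN·m at a=4 m (b=L-a=8):
  y_3 = (M₀x³/(6L)-M₀(x-a)²/2+C₁x)/EI  [x>a] with C₁=M₀(3b²-L²)/(6L)=40/3 = (20·(36/5)³/(6·12)-20·((36/5)-4)²/2+(40/3)·(36/5))/200000 = 38/78125 m
Superposition: y = Σ y_i = 134221/15625000 m ≈ 0.008590 m

y(36/5) = 134221/15625000 m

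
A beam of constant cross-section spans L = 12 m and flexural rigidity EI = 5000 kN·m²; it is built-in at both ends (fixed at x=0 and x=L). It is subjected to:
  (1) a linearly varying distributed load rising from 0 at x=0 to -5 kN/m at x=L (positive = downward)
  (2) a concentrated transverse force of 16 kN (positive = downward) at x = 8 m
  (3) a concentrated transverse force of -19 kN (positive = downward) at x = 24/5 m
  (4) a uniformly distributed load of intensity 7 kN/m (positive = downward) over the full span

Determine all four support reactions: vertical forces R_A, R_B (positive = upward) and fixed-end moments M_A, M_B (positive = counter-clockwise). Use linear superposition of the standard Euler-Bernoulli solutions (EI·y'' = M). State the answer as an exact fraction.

R_A = 83822/3375 kN, M_A = 46564/1125 kN·m, R_B = 88303/3375 kN, M_B = -61376/1125 kN·m

Load 1 — triangular load w₀=-5 kN/m (0→w₀ over full span):
  R_A = 3w₀L/20 = 3·(-5)·12/20 = -9 kN
  M_A = w₀L²/30 = (-5)·12²/30 = -24 kN·m
  R_B = 7w₀L/20 = 7·(-5)·12/20 = -21 kN
  M_B = -w₀L²/20 = -(-5)·12²/20 = 36 kN·m
Load 2 — point force P=16 kN at a=8 m (b=L-a=4):
  R_A = Pb²(3a+b)/L³ = 16·4²·(3·8+4)/12³ = 112/27 kN
  M_A = Pab²/L² = 16·8·4²/12² = 128/9 kN·m
  R_B = Pa²(a+3b)/L³ = 16·8²·(8+3·4)/12³ = 320/27 kN
  M_B = -Pa²b/L² = -16·8²·4/12² = -256/9 kN·m
Load 3 — point force P=-19 kN at a=24/5 m (b=L-a=36/5):
  R_A = Pb²(3a+b)/L³ = (-19)·(36/5)²·(3·(24/5)+(36/5))/12³ = -1539/125 kN
  M_A = Pab²/L² = (-19)·(24/5)·(36/5)²/12² = -4104/125 kN·m
  R_B = Pa²(a+3b)/L³ = (-19)·(24/5)²·((24/5)+3·(36/5))/12³ = -836/125 kN
  M_B = -Pa²b/L² = -(-19)·(24/5)²·(36/5)/12² = 2736/125 kN·m
Load 4 — uniform load w=7 kN/m over full span:
  R_A = wL/2 = 7·12/2 = 42 kN
  M_A = wL²/12 = 7·12²/12 = 84 kN·m
  R_B = wL/2 = 7·12/2 = 42 kN
  M_B = -wL²/12 = -7·12²/12 = -84 kN·m
Superposition: R_A = 83822/3375 kN, M_A = 46564/1125 kN·m, R_B = 88303/3375 kN, M_B = -61376/1125 kN·m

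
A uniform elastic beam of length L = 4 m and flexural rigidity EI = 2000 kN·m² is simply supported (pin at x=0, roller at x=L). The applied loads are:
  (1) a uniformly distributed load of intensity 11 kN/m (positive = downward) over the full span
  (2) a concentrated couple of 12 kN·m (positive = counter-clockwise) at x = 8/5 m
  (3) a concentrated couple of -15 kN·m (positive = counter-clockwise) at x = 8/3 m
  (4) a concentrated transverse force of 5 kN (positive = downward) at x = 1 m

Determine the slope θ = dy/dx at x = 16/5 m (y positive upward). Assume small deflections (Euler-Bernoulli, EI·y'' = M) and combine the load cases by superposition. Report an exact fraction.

θ(16/5) = 54671/6000000 rad

Load 1 — uniform load w=11 kN/m over full span:
  θ_1 = -w(L³-6Lx²+4x³)/(24EI) = -11·(4³-6·4·(16/5)²+4·(16/5)³)/(24·2000) = 363/31250 rad
Load 2 — applied couple M₀=12 kN·m at a=8/5 m (b=L-a=12/5):
  θ_2 = (M₀x²/(2L)-M₀(x-a)+C₁)/EI  [x>a] with C₁=M₀(3b²-L²)/(6L)=16/25 = (12·(16/5)²/(2·4)-12·((16/5)-(8/5))+(16/25))/2000 = -1/625 rad
Load 3 — applied couple M₀=-15 kN·m at a=8/3 m (b=L-a=4/3):
  θ_3 = (M₀x²/(2L)-M₀(x-a)+C₁)/EI  [x>a] with C₁=M₀(3b²-L²)/(6L)=20/3 = ((-15)·(16/5)²/(2·4)-(-15)·((16/5)-(8/3))+(20/3))/2000 = -17/7500 rad
Load 4 — point force P=5 kN at a=1 m (b=L-a=3):
  θ_4 = -Pa(2L²-6Lx+3x²+a²)/(6LEI)  [x>a] = -5·1·(2·4²-6·4·(16/5)+3·(16/5)²+1²)/(6·4·2000) = 109/80000 rad
Superposition: θ = Σ θ_i = 54671/6000000 rad ≈ 0.009112 rad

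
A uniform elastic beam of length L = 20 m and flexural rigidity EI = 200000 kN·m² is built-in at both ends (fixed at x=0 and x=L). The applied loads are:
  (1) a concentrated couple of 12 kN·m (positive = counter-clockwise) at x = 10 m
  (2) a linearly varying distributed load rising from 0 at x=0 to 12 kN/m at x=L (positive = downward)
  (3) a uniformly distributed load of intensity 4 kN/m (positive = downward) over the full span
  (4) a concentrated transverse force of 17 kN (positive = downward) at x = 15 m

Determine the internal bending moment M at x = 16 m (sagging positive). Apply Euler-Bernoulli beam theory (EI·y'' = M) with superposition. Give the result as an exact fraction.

Load 1 — applied couple M₀=12 kN·m at a=10 m (b=L-a=10):
  M_1 = R_Ax - M_A - M₀  [x>a] with R_A=9/10, M_A=3 = (9/10)·16 - 3 - 12 = -3/5 kN·m
Load 2 — triangular load w₀=12 kN/m (0→w₀ over full span):
  M_2 = 3w₀Lx/20 - w₀L²/30 - w₀x³/(6L) = 3·12·20·16/20 - 12·20²/30 - 12·16³/(6·20) = 32/5 kN·m
Load 3 — uniform load w=4 kN/m over full span:
  M_3 = wLx/2 - wL²/12 - wx²/2 = 4·20·16/2 - 4·20²/12 - 4·16²/2 = -16/3 kN·m
Load 4 — point force P=17 kN at a=15 m (b=L-a=5):
  M_4 = Pa²(a+3b)(L-x)/L³ - Pa²b/L²  [x>a] = 17·15²·(15+3·5)·(20-16)/20³ - 17·15²·5/20² = 153/16 kN·m
Superposition: M = Σ M_i = 2407/240 kN·m ≈ 10.029167 kN·m

M(16) = 2407/240 kN·m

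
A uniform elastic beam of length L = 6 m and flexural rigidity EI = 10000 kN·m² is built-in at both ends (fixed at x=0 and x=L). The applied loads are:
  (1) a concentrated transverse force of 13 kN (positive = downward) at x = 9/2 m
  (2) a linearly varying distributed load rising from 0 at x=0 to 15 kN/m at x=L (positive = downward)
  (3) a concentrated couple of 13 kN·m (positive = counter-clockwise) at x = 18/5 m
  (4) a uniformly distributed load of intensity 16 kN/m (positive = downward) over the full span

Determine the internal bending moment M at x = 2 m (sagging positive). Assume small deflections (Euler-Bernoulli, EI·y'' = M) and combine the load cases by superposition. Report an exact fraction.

M(2) = 57967/2400 kN·m

Load 1 — point force P=13 kN at a=9/2 m (b=L-a=3/2):
  M_1 = Pb²(3a+b)x/L³ - Pab²/L²  [x≤a] = 13·(3/2)²·(3·(9/2)+(3/2))·2/6³ - 13·(9/2)·(3/2)²/6² = 13/32 kN·m
Load 2 — triangular load w₀=15 kN/m (0→w₀ over full span):
  M_2 = 3w₀Lx/20 - w₀L²/30 - w₀x³/(6L) = 3·15·6·2/20 - 15·6²/30 - 15·2³/(6·6) = 17/3 kN·m
Load 3 — applied couple M₀=13 kN·m at a=18/5 m (b=L-a=12/5):
  M_3 = R_Ax - M_A  [x≤a] with R_A=78/25, M_A=104/25 = (78/25)·2 - (104/25) = 52/25 kN·m
Load 4 — uniform load w=16 kN/m over full span:
  M_4 = wLx/2 - wL²/12 - wx²/2 = 16·6·2/2 - 16·6²/12 - 16·2²/2 = 16 kN·m
Superposition: M = Σ M_i = 57967/2400 kN·m ≈ 24.152917 kN·m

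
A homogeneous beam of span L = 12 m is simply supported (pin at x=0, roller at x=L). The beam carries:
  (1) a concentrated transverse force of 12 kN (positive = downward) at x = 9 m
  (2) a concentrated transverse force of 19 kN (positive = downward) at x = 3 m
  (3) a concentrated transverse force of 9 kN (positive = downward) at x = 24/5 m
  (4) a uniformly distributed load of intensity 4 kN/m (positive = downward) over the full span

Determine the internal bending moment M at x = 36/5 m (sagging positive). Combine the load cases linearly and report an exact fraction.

Load 1 — point force P=12 kN at a=9 m (b=L-a=3):
  M_1 = Pbx/L  [x≤a] = 12·3·(36/5)/12 = 108/5 kN·m
Load 2 — point force P=19 kN at a=3 m (b=L-a=9):
  M_2 = Pa(L-x)/L  [x>a] = 19·3·(12-(36/5))/12 = 114/5 kN·m
Load 3 — point force P=9 kN at a=24/5 m (b=L-a=36/5):
  M_3 = Pa(L-x)/L  [x>a] = 9·(24/5)·(12-(36/5))/12 = 432/25 kN·m
Load 4 — uniform load w=4 kN/m over full span:
  M_4 = wx(L-x)/2 = 4·(36/5)·(12-(36/5))/2 = 1728/25 kN·m
Superposition: M = Σ M_i = 654/5 kN·m ≈ 130.800000 kN·m

M(36/5) = 654/5 kN·m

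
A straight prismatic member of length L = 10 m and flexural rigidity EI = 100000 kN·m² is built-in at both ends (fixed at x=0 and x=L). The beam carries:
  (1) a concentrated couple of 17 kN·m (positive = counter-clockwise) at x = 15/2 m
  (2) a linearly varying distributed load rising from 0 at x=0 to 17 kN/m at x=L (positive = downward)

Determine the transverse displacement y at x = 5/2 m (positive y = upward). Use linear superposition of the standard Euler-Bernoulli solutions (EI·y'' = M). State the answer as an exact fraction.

Load 1 — applied couple M₀=17 kN·m at a=15/2 m (b=L-a=5/2):
  y_1 = (R_Ax³/6 - M_Ax²/2)/EI  [x≤a] with R_A=153/80, M_A=85/16 = ((153/80)·(5/2)³/6 - (85/16)·(5/2)²/2)/100000 = -119/1024000 m
Load 2 — triangular load w₀=17 kN/m (0→w₀ over full span):
  y_2 = -w₀x²(L-x)²(x+2L)/(120LEI) = -17·(5/2)²·(10-(5/2))²·((5/2)+2·10)/(120·10·100000) = -459/409600 m
Superposition: y = Σ y_i = -2533/2048000 m ≈ -0.001237 m

y(5/2) = -2533/2048000 m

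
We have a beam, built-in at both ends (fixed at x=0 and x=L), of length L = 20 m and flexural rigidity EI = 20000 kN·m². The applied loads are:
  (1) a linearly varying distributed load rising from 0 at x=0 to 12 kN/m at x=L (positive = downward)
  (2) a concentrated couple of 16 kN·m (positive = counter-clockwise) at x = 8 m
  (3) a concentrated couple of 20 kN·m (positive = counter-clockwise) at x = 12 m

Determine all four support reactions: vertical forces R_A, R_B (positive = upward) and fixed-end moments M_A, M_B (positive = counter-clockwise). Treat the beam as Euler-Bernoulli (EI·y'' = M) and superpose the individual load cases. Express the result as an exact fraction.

R_A = 4824/125 kN, M_A = 4208/25 kN·m, R_B = 10176/125 kN, M_B = -5812/25 kN·m

Load 1 — triangular load w₀=12 kN/m (0→w₀ over full span):
  R_A = 3w₀L/20 = 3·12·20/20 = 36 kN
  M_A = w₀L²/30 = 12·20²/30 = 160 kN·m
  R_B = 7w₀L/20 = 7·12·20/20 = 84 kN
  M_B = -w₀L²/20 = -12·20²/20 = -240 kN·m
Load 2 — applied couple M₀=16 kN·m at a=8 m (b=L-a=12):
  R_A = 6M₀ab/L³ = 6·16·8·12/20³ = 144/125 kN
  M_A = M₀b(2a-b)/L² = 16·12·(2·8-12)/20² = 48/25 kN·m
  R_B = -6M₀ab/L³ = -6·16·8·12/20³ = -144/125 kN
  M_B = M₀a(2b-a)/L² = 16·8·(2·12-8)/20² = 128/25 kN·m
Load 3 — applied couple M₀=20 kN·m at a=12 m (b=L-a=8):
  R_A = 6M₀ab/L³ = 6·20·12·8/20³ = 36/25 kN
  M_A = M₀b(2a-b)/L² = 20·8·(2·12-8)/20² = 32/5 kN·m
  R_B = -6M₀ab/L³ = -6·20·12·8/20³ = -36/25 kN
  M_B = M₀a(2b-a)/L² = 20·12·(2·8-12)/20² = 12/5 kN·m
Superposition: R_A = 4824/125 kN, M_A = 4208/25 kN·m, R_B = 10176/125 kN, M_B = -5812/25 kN·m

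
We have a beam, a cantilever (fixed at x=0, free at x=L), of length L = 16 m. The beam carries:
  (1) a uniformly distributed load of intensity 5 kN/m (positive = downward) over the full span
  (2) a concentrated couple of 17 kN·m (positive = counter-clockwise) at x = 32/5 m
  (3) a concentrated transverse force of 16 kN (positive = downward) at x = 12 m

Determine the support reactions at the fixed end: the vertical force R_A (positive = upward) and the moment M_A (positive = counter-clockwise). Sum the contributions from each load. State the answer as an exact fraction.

R_A = 96 kN, M_A = 815 kN·m

Load 1 — uniform load w=5 kN/m over full span:
  R_A = wL = 5·16 = 80 kN
  M_A = wL²/2 = 5·16²/2 = 640 kN·m
Load 2 — applied couple M₀=17 kN·m at a=32/5 m (b=L-a=48/5):
  R_A = 0 kN
  M_A = -M₀ = -17 kN·m
Load 3 — point force P=16 kN at a=12 m (b=L-a=4):
  R_A = P = 16 kN
  M_A = Pa = 16·12 = 192 kN·m
Superposition: R_A = 96 kN, M_A = 815 kN·m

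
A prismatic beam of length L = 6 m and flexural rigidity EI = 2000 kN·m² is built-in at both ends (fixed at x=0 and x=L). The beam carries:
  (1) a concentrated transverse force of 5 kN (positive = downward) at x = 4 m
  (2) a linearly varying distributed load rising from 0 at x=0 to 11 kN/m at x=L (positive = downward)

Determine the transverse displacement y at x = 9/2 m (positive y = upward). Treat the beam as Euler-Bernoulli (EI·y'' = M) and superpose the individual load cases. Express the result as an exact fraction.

Load 1 — point force P=5 kN at a=4 m (b=L-a=2):
  y_1 = -Pa²(L-x)²(3bL-(3b+a)(L-x))/(6L³EI)  [x>a] = -5·4²·(6-(9/2))²·(3·2·6-(3·2+4)·(6-(9/2)))/(6·6³·2000) = -7/4800 m
Load 2 — triangular load w₀=11 kN/m (0→w₀ over full span):
  y_2 = -w₀x²(L-x)²(x+2L)/(120LEI) = -11·(9/2)²·(6-(9/2))²·((9/2)+2·6)/(120·6·2000) = -29403/5120000 m
Superposition: y = Σ y_i = -110609/15360000 m ≈ -0.007201 m

y(9/2) = -110609/15360000 m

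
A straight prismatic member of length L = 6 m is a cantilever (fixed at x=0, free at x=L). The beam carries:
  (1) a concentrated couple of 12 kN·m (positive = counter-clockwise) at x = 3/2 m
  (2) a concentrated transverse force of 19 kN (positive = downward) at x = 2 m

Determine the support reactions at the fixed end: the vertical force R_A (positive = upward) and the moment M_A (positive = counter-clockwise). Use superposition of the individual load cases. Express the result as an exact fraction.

Load 1 — applied couple M₀=12 kN·m at a=3/2 m (b=L-a=9/2):
  R_A = 0 kN
  M_A = -M₀ = -12 kN·m
Load 2 — point force P=19 kN at a=2 m (b=L-a=4):
  R_A = P = 19 kN
  M_A = Pa = 19·2 = 38 kN·m
Superposition: R_A = 19 kN, M_A = 26 kN·m

R_A = 19 kN, M_A = 26 kN·m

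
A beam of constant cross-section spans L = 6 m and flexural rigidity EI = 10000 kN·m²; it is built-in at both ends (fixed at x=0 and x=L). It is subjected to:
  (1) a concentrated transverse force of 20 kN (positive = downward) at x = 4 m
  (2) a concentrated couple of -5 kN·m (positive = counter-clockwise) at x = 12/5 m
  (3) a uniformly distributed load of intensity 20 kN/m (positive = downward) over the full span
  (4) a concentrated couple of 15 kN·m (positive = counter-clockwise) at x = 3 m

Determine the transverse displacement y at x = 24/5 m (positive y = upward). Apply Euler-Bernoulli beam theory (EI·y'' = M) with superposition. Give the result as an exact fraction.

y(24/5) = -132629/37500000 m

Load 1 — point force P=20 kN at a=4 m (b=L-a=2):
  y_1 = -Pa²(L-x)²(3bL-(3b+a)(L-x))/(6L³EI)  [x>a] = -20·4²·(6-(24/5))²·(3·2·6-(3·2+4)·(6-(24/5)))/(6·6³·10000) = -8/9375 m
Load 2 — applied couple M₀=-5 kN·m at a=12/5 m (b=L-a=18/5):
  y_2 = (R_Ax³/6 - M_Ax²/2 - M₀(x-a)²/2)/EI  [x>a] with R_A=-6/5, M_A=-3/5 = ((-6/5)·(24/5)³/6 - (-3/5)·(24/5)²/2 - (-5)·((24/5)-(12/5))²/2)/10000 = -63/781250 m
Load 3 — uniform load w=20 kN/m over full span:
  y_3 = -wx²(L-x)²/(24EI) = -20·(24/5)²·(6-(24/5))²/(24·10000) = -216/78125 m
Load 4 — applied couple M₀=15 kN·m at a=3 m (b=L-a=3):
  y_4 = (R_Ax³/6 - M_Ax²/2 - M₀(x-a)²/2)/EI  [x>a] with R_A=15/4, M_A=15/4 = ((15/4)·(24/5)³/6 - (15/4)·(24/5)²/2 - 15·((24/5)-3)²/2)/10000 = 81/500000 m
Superposition: y = Σ y_i = -132629/37500000 m ≈ -0.003537 m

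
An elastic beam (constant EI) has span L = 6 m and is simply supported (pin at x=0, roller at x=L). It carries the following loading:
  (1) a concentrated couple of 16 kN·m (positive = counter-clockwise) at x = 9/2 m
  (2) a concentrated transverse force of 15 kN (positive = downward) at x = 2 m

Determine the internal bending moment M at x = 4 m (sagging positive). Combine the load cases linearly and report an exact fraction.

Load 1 — applied couple M₀=16 kN·m at a=9/2 m (b=L-a=3/2):
  M_1 = M₀x/L  [x≤a] = 16·4/6 = 32/3 kN·m
Load 2 — point force P=15 kN at a=2 m (b=L-a=4):
  M_2 = Pa(L-x)/L  [x>a] = 15·2·(6-4)/6 = 10 kN·m
Superposition: M = Σ M_i = 62/3 kN·m ≈ 20.666667 kN·m

M(4) = 62/3 kN·m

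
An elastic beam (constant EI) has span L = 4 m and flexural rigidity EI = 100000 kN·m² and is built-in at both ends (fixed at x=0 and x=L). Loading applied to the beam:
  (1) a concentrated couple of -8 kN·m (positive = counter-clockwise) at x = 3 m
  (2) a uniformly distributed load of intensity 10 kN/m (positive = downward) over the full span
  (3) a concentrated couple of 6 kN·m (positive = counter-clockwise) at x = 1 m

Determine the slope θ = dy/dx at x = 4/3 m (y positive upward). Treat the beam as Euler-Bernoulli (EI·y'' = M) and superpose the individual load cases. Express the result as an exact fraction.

θ(4/3) = -131/8100000 rad

Load 1 — applied couple M₀=-8 kN·m at a=3 m (b=L-a=1):
  θ_1 = (R_Ax²/2 - M_Ax)/EI  [x≤a] with R_A=-9/4, M_A=-5/2 = ((-9/4)·(4/3)²/2 - (-5/2)·(4/3))/100000 = 1/75000 rad
Load 2 — uniform load w=10 kN/m over full span:
  θ_2 = -wx(L-x)(L-2x)/(12EI) = -10·(4/3)·(4-(4/3))·(4-2·(4/3))/(12·100000) = -2/50625 rad
Load 3 — applied couple M₀=6 kN·m at a=1 m (b=L-a=3):
  θ_3 = (R_Ax²/2 - M_Ax - M₀(x-a))/EI  [x>a] with R_A=27/16, M_A=-9/8 = ((27/16)·(4/3)²/2 - (-9/8)·(4/3) - 6·((4/3)-1))/100000 = 1/100000 rad
Superposition: θ = Σ θ_i = -131/8100000 rad ≈ -0.000016 rad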